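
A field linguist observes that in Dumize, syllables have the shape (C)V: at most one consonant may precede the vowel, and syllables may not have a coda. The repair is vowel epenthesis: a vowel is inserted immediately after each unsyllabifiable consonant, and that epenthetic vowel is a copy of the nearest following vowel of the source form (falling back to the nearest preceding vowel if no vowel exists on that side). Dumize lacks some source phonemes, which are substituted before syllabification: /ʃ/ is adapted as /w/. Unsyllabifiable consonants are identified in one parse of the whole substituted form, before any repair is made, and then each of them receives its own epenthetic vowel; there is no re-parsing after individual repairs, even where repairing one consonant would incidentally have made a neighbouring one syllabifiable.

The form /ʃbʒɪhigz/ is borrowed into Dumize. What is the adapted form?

Substitution: /ʃ/ → /w/, giving /wbʒɪhigz/.
Under (C)V, the unsyllabifiable consonants are /w/, /b/, /g/, /z/ (no codas are permitted; onsets are limited to one consonant).
Each unlicensed consonant becomes the onset of a new syllable: /w/ → /wɪ/, /b/ → /bɪ/, /g/ → /gi/, /z/ → /zi/.

wɪbɪʒɪhigizi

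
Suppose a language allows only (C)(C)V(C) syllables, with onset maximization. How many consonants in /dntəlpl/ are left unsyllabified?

Syllabifying with onset maximization leaves /d/, /p/, /l/ stranded (at most one coda consonant is licensed; onsets may contain at most 2 consonants).

3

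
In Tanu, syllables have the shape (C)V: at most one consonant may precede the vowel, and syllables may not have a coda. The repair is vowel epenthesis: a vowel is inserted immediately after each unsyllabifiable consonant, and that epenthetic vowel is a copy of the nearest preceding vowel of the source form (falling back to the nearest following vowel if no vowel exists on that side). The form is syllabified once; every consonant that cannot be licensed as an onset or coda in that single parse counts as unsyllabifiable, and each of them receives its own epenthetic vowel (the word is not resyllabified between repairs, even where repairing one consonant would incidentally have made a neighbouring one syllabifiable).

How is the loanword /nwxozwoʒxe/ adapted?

nowoxozowoʒoxe

The consonants /n/, /w/, /z/, /ʒ/ cannot be parsed into a legal (C)V syllable (no codas are permitted; onsets are limited to one consonant).
Inserting the epenthetic vowel yields /n/ → /no/, /w/ → /wo/, /z/ → /zo/, /ʒ/ → /ʒo/.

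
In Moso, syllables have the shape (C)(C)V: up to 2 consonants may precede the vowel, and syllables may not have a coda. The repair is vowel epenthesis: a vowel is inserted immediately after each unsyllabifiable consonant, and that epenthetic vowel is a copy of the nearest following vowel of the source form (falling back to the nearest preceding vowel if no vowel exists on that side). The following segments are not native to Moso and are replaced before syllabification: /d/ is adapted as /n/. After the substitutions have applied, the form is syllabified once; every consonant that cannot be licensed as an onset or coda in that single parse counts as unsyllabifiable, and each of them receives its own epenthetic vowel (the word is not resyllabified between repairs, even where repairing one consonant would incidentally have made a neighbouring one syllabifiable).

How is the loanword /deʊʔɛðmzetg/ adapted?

neʊʔɛðemzetege

Substitution: /d/ → /n/, giving /neʊʔɛðmzetg/.
Syllabifying with onset maximization leaves /ð/, /t/, /g/ stranded (no codas are permitted; onsets may contain at most 2 consonants).
Each unlicensed consonant becomes the onset of a new syllable: /ð/ → /ðe/, /t/ → /te/, /g/ → /ge/.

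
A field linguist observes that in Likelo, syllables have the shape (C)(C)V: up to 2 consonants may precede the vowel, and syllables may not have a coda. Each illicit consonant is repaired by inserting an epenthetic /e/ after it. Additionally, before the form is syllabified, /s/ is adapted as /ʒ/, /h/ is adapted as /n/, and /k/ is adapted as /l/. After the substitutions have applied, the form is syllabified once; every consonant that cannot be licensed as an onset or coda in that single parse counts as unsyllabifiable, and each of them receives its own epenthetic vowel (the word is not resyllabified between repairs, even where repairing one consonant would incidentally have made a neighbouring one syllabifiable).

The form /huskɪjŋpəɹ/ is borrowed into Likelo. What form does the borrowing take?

nuʒlɪjeŋpəɹe

Substitution: /h/ → /n/, /s/ → /ʒ/, /k/ → /l/, giving /nuʒlɪjŋpəɹ/.
Syllabifying with onset maximization leaves /j/, /ɹ/ stranded (no codas are permitted; onsets may contain at most 2 consonants).
Inserting the epenthetic vowel yields /j/ → /je/, /ɹ/ → /ɹe/.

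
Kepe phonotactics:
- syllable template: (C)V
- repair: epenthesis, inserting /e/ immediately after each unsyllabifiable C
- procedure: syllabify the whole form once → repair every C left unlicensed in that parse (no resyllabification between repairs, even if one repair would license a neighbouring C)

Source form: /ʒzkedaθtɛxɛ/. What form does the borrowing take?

ʒezekedaθetɛxɛ

The consonants /ʒ/, /z/, /θ/ cannot be parsed into a legal (C)V syllable (no codas are permitted; onsets are limited to one consonant).
Each unlicensed consonant becomes the onset of a new syllable: /ʒ/ → /ʒe/, /z/ → /ze/, /θ/ → /θe/.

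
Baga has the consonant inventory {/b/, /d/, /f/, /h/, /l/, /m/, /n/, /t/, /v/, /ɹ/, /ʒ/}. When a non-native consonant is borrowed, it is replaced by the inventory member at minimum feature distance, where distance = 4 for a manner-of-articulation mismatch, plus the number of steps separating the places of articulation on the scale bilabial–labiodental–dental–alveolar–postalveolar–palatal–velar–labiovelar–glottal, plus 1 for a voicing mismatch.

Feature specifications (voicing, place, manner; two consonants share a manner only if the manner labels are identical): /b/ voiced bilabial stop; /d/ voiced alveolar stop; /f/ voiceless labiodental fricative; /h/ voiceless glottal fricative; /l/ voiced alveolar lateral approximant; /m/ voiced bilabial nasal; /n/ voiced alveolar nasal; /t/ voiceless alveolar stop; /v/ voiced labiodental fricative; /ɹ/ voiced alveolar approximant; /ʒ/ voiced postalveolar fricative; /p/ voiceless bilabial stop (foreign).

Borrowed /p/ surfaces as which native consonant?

b

/b/ is closest: same manner (stop), place distance 0 (bilabial→bilabial), voicing differs (+1); total 1. Next closest is /t/ at distance 3.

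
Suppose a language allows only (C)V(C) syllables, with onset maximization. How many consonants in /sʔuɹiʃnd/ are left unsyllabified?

The consonants /s/, /n/, /d/ cannot be parsed into a legal (C)V(C) syllable (at most one coda consonant is licensed; onsets are limited to one consonant).

3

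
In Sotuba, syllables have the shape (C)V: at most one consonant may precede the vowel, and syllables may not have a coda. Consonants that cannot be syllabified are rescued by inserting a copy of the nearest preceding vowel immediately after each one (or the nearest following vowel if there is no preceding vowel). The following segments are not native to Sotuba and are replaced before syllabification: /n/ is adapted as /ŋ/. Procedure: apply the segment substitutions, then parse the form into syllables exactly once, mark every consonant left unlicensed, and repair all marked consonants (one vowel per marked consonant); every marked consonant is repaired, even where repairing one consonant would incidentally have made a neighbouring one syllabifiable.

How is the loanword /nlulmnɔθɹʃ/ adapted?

ŋululumuŋɔθɔɹɔʃɔ

Substitution: /n/ → /ŋ/, giving /ŋlulmŋɔθɹʃ/.
Under (C)V, the unsyllabifiable consonants are /ŋ/, /l/, /m/, /θ/, /ɹ/, /ʃ/ (no codas are permitted; onsets are limited to one consonant).
Each unlicensed consonant becomes the onset of a new syllable: /ŋ/ → /ŋu/, /l/ → /lu/, /m/ → /mu/, /θ/ → /θɔ/, /ɹ/ → /ɹɔ/, /ʃ/ → /ʃɔ/.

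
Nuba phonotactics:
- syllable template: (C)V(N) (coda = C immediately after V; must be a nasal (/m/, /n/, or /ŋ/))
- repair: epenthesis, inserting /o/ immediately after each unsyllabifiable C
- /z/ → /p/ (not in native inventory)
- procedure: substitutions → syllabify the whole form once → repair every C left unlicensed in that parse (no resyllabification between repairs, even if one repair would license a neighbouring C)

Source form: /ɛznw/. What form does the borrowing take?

Substitution: /z/ → /p/, giving /ɛpnw/.
Syllabifying with onset maximization leaves /p/, /n/, /w/ stranded (only a nasal (/m/, /n/, or /ŋ/) is licensed in coda position; onsets are limited to one consonant).
Inserting the epenthetic vowel yields /p/ → /po/, /n/ → /no/, /w/ → /wo/.

ɛponowo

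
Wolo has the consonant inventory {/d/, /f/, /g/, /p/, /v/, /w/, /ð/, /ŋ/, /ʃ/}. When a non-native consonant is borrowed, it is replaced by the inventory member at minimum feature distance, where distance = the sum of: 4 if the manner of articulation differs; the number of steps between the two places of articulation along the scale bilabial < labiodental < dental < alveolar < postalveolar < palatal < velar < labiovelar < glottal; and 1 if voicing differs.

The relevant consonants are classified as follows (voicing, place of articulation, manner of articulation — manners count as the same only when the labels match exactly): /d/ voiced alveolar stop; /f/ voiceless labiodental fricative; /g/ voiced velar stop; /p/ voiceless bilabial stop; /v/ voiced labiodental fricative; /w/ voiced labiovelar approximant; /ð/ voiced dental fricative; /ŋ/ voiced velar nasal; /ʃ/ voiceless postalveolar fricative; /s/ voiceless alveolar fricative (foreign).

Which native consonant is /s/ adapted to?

ʃ

/ʃ/ is closest: same manner (fricative), place distance 1 (alveolar→postalveolar), same voicing; total 1. Next closest is /f/ at distance 2.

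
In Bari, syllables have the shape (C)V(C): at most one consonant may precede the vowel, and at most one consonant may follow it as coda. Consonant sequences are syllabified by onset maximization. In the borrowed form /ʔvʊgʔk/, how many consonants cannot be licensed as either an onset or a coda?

Under (C)V(C), the unsyllabifiable consonants are /ʔ/, /ʔ/, /k/ (at most one coda consonant is licensed; onsets are limited to one consonant).

3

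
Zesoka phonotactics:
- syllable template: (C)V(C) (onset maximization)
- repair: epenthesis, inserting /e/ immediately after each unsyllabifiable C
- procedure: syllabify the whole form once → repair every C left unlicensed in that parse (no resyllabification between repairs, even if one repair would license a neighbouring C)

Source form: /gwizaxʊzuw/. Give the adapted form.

gewizaxʊzuw

Syllabifying with onset maximization leaves /g/ stranded (at most one coda consonant is licensed; onsets are limited to one consonant).
Inserting the epenthetic vowel yields /g/ → /ge/.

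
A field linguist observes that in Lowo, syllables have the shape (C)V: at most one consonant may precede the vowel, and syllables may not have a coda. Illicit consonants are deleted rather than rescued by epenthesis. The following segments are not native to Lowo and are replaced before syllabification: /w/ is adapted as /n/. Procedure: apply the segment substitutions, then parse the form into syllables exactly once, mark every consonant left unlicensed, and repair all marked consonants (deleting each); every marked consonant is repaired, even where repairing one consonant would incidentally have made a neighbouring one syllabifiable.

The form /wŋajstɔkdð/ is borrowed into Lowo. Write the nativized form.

ŋatɔ

Substitution: /w/ → /n/, giving /nŋajstɔkdð/.
Syllabifying with onset maximization leaves /n/, /j/, /s/, /k/, /d/, /ð/ stranded (no codas are permitted; onsets are limited to one consonant).
Deletion applies to /n/, /j/, /s/, /k/, /d/, /ð/.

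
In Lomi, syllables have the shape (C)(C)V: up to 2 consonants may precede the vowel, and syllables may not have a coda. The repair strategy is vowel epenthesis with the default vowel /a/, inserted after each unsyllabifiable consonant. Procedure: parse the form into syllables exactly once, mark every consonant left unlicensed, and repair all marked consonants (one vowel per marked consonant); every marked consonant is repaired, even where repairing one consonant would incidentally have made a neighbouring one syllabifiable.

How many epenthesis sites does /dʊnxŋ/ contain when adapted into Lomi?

The unsyllabifiable consonants are /n/, /x/, /ŋ/; each receives one epenthetic vowel.

3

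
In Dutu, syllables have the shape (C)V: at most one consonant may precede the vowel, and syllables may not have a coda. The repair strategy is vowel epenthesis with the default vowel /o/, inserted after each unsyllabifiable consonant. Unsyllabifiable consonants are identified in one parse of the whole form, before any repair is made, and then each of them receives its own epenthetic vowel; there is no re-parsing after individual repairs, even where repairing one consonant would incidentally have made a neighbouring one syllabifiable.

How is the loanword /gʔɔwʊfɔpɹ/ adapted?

The consonants /g/, /p/, /ɹ/ cannot be parsed into a legal (C)V syllable (no codas are permitted; onsets are limited to one consonant).
Inserting the epenthetic vowel yields /g/ → /go/, /p/ → /po/, /ɹ/ → /ɹo/.

goʔɔwʊfɔpoɹo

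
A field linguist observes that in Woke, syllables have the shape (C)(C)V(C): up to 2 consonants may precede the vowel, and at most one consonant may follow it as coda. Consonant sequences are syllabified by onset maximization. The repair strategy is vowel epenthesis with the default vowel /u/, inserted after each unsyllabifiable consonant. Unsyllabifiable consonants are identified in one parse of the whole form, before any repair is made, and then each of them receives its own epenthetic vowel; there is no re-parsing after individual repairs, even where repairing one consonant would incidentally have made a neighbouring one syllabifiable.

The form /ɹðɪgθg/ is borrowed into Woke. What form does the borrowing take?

The consonants /θ/, /g/ cannot be parsed into a legal (C)(C)V(C) syllable (at most one coda consonant is licensed; onsets may contain at most 2 consonants).
Each unlicensed consonant becomes the onset of a new syllable: /θ/ → /θu/, /g/ → /gu/.

ɹðɪgθugu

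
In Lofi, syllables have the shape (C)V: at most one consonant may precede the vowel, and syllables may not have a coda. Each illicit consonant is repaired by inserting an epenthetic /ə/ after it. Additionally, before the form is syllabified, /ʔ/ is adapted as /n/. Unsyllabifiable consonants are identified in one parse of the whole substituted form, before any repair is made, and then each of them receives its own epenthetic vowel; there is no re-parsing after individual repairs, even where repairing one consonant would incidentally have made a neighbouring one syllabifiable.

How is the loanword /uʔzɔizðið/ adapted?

unəzɔizəðiðə

Substitution: /ʔ/ → /n/, giving /unzɔizðið/.
Syllabifying with onset maximization leaves /n/, /z/, /ð/ stranded (no codas are permitted; onsets are limited to one consonant).
Each unlicensed consonant becomes the onset of a new syllable: /n/ → /nə/, /z/ → /zə/, /ð/ → /ðə/.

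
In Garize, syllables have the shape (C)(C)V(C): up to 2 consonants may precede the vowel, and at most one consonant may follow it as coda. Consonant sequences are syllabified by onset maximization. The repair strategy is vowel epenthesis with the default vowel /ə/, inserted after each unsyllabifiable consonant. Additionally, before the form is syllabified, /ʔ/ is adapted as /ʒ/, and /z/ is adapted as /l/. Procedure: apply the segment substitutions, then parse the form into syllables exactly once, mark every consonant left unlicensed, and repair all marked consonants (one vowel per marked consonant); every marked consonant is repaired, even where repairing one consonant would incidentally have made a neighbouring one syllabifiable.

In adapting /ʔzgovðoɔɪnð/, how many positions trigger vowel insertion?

2

After substitution the input is /ʒlgovðoɔɪnð/.
The unsyllabifiable consonants are /ʒ/, /ð/; each receives one epenthetic vowel.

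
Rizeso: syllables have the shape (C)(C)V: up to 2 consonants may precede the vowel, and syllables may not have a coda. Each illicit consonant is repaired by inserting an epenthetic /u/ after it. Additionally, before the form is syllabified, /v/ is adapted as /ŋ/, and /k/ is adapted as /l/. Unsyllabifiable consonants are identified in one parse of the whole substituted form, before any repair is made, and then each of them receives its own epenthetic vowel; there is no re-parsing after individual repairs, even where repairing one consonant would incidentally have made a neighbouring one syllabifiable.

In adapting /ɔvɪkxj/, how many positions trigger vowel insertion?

After substitution the input is /ɔŋɪlxj/.
The unsyllabifiable consonants are /l/, /x/, /j/; each receives one epenthetic vowel.

3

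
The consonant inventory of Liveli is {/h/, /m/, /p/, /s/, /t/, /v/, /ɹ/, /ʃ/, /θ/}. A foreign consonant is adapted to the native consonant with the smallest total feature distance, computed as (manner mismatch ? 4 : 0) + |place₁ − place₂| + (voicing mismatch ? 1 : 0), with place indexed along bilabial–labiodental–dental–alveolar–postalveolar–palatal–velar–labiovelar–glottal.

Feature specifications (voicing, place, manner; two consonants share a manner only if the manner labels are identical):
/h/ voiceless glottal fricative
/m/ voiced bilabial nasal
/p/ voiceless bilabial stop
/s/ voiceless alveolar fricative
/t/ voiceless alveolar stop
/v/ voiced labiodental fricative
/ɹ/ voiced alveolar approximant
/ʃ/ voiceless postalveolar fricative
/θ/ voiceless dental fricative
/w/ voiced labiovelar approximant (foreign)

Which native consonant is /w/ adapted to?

ɹ

/ɹ/ is closest: same manner (approximant), place distance 4 (labiovelar→alveolar), same voicing; total 4. Next closest is /h/ at distance 6.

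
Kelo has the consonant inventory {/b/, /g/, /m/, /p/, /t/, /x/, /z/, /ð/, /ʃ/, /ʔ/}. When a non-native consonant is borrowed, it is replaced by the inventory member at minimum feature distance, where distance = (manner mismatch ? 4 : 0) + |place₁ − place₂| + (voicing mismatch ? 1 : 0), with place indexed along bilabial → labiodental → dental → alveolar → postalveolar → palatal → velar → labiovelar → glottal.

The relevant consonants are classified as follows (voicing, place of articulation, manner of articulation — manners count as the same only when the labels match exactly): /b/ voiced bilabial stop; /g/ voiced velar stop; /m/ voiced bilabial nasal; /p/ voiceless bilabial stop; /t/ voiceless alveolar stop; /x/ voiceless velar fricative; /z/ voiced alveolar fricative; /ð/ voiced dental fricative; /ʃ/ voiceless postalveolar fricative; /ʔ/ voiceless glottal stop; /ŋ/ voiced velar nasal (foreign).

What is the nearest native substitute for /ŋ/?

/g/ is closest: manner differs (nasal→stop, +4), place distance 0 (velar→velar), same voicing; total 4. Next closest is /x/ at distance 5.

g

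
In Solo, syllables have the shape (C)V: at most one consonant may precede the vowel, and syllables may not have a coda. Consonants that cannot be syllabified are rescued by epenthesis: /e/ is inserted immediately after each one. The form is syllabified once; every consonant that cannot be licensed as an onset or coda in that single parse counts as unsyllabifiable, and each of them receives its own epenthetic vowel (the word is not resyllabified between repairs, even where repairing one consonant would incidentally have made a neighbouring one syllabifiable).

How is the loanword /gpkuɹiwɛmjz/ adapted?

gepekuɹiwɛmejeze

Under (C)V, the unsyllabifiable consonants are /g/, /p/, /m/, /j/, /z/ (no codas are permitted; onsets are limited to one consonant).
Each unlicensed consonant becomes the onset of a new syllable: /g/ → /ge/, /p/ → /pe/, /m/ → /me/, /j/ → /je/, /z/ → /ze/.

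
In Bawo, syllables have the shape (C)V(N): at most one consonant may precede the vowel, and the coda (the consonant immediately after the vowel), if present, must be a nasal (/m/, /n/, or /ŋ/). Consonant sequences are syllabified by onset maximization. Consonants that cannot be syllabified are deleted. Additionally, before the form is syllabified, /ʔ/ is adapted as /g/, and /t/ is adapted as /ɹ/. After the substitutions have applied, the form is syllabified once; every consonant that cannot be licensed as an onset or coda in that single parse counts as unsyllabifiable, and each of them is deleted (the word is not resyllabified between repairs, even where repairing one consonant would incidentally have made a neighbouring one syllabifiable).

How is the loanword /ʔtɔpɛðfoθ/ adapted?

Substitution: /ʔ/ → /g/, /t/ → /ɹ/, giving /gɹɔpɛðfoθ/.
Under (C)V(N), the unsyllabifiable consonants are /g/, /ð/, /θ/ (only a nasal (/m/, /n/, or /ŋ/) is licensed in coda position; onsets are limited to one consonant).
Each unlicensed consonant is deleted: /g/, /ð/, /θ/.

ɹɔpɛfo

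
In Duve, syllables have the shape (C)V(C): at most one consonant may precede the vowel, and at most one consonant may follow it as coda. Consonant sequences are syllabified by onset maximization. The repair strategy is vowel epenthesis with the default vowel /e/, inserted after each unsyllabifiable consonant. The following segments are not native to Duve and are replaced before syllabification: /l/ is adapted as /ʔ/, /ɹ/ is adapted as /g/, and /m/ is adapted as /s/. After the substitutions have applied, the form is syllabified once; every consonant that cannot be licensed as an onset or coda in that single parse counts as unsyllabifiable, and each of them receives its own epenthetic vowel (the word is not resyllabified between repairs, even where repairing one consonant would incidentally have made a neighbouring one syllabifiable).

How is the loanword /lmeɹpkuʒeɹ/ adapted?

Substitution: /l/ → /ʔ/, /m/ → /s/, /ɹ/ → /g/, giving /ʔsegpkuʒeg/.
Under (C)V(C), the unsyllabifiable consonants are /ʔ/, /p/ (at most one coda consonant is licensed; onsets are limited to one consonant).
Epenthesis after each stranded consonant: /ʔ/ → /ʔe/, /p/ → /pe/.

ʔesegpekuʒeg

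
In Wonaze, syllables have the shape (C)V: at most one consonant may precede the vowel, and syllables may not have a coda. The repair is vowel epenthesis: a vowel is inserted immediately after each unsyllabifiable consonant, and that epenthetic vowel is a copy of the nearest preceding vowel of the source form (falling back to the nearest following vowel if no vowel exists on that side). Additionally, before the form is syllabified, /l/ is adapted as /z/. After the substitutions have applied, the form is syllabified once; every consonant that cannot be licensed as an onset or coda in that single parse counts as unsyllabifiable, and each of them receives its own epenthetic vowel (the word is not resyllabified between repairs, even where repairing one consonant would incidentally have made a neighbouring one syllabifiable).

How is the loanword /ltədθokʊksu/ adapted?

Substitution: /l/ → /z/, giving /ztədθokʊksu/.
Under (C)V, the unsyllabifiable consonants are /z/, /d/, /k/ (no codas are permitted; onsets are limited to one consonant).
Inserting the epenthetic vowel yields /z/ → /zə/, /d/ → /də/, /k/ → /kʊ/.

zətədəθokʊkʊsu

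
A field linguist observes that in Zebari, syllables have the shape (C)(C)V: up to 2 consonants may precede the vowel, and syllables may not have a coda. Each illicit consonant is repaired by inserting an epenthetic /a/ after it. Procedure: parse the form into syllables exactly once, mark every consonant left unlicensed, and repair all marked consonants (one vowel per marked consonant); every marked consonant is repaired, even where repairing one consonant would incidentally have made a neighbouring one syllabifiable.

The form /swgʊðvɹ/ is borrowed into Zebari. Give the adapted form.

sawgʊðavaɹa

The consonants /s/, /ð/, /v/, /ɹ/ cannot be parsed into a legal (C)(C)V syllable (no codas are permitted; onsets may contain at most 2 consonants).
Inserting the epenthetic vowel yields /s/ → /sa/, /ð/ → /ða/, /v/ → /va/, /ɹ/ → /ɹa/.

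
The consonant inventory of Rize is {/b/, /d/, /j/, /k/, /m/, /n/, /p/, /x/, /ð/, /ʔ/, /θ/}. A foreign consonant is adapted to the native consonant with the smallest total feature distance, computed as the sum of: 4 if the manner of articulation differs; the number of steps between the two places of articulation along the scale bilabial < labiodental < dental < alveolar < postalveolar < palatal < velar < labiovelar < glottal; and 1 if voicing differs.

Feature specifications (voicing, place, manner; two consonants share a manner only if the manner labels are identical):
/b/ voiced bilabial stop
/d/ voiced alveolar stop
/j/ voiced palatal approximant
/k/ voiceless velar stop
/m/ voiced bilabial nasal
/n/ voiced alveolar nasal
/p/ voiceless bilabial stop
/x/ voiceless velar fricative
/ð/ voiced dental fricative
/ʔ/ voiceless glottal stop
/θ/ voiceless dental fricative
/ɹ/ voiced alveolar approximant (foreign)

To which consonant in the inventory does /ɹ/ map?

/j/ is closest: same manner (approximant), place distance 2 (alveolar→palatal), same voicing; total 2. Next closest is /d/ at distance 4.

j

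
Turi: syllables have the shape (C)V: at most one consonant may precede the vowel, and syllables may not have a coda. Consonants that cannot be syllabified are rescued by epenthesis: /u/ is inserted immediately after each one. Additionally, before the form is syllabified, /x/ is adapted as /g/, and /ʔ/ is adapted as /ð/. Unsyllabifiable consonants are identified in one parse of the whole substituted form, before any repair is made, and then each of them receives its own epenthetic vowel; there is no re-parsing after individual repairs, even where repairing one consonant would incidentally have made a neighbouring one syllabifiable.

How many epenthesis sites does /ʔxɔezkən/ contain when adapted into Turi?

After substitution the input is /ðgɔezkən/.
The unsyllabifiable consonants are /ð/, /z/, /n/; each receives one epenthetic vowel.

3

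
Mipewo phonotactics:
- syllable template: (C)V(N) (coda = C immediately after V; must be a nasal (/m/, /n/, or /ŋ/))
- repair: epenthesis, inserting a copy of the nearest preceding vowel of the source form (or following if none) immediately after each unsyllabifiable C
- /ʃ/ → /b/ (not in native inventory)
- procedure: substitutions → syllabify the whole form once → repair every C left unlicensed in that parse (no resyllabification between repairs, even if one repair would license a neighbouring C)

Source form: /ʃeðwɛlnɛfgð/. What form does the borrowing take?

beðewɛlɛnɛfɛgɛðɛ

Substitution: /ʃ/ → /b/, giving /beðwɛlnɛfgð/.
Under (C)V(N), the unsyllabifiable consonants are /ð/, /l/, /f/, /g/, /ð/ (only a nasal (/m/, /n/, or /ŋ/) is licensed in coda position; onsets are limited to one consonant).
Each unlicensed consonant becomes the onset of a new syllable: /ð/ → /ðe/, /l/ → /lɛ/, /f/ → /fɛ/, /g/ → /gɛ/, /ð/ → /ðɛ/.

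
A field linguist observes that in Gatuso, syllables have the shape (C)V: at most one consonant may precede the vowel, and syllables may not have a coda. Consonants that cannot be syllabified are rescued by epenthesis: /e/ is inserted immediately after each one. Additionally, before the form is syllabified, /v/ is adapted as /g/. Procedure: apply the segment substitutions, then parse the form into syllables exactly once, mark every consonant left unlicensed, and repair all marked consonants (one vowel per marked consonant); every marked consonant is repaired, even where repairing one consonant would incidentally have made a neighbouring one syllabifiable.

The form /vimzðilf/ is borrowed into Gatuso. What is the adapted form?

gimezeðilefe

Substitution: /v/ → /g/, giving /gimzðilf/.
Syllabifying with onset maximization leaves /m/, /z/, /l/, /f/ stranded (no codas are permitted; onsets are limited to one consonant).
Epenthesis after each stranded consonant: /m/ → /me/, /z/ → /ze/, /l/ → /le/, /f/ → /fe/.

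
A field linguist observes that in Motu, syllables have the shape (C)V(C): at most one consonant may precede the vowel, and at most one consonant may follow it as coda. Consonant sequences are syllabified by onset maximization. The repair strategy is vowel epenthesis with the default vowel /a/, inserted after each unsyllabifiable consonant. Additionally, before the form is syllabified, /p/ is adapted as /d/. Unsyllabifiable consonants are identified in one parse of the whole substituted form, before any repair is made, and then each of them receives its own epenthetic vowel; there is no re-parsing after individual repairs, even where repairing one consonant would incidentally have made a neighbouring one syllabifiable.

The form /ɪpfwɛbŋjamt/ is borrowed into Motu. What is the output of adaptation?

Substitution: /p/ → /d/, giving /ɪdfwɛbŋjamt/.
The consonants /f/, /ŋ/, /t/ cannot be parsed into a legal (C)V(C) syllable (at most one coda consonant is licensed; onsets are limited to one consonant).
Epenthesis after each stranded consonant: /f/ → /fa/, /ŋ/ → /ŋa/, /t/ → /ta/.

ɪdfawɛbŋajamta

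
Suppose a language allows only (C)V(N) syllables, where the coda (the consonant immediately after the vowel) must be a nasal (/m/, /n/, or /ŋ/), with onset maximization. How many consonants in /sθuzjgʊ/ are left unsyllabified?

Under (C)V(N), the unsyllabifiable consonants are /s/, /z/, /j/ (only a nasal (/m/, /n/, or /ŋ/) is licensed in coda position; onsets are limited to one consonant).

3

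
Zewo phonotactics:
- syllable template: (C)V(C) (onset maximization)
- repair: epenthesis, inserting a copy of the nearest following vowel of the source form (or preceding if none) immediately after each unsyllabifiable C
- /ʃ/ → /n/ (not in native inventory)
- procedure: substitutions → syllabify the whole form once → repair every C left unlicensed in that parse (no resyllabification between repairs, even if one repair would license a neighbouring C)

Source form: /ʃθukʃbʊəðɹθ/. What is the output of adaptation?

Substitution: /ʃ/ → /n/, giving /nθuknbʊəðɹθ/.
Under (C)V(C), the unsyllabifiable consonants are /n/, /n/, /ɹ/, /θ/ (at most one coda consonant is licensed; onsets are limited to one consonant).
Inserting the epenthetic vowel yields /n/ → /nu/, /n/ → /nʊ/, /ɹ/ → /ɹə/, /θ/ → /θə/.

nuθuknʊbʊəðɹəθə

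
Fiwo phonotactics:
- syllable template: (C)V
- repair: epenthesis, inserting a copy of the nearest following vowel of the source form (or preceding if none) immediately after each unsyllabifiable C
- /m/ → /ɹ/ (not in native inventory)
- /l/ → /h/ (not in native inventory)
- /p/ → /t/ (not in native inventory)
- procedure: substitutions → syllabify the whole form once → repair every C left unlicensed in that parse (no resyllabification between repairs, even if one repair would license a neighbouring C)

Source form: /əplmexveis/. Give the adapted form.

Substitution: /p/ → /t/, /l/ → /h/, /m/ → /ɹ/, giving /əthɹexveis/.
The consonants /t/, /h/, /x/, /s/ cannot be parsed into a legal (C)V syllable (no codas are permitted; onsets are limited to one consonant).
Each unlicensed consonant becomes the onset of a new syllable: /t/ → /te/, /h/ → /he/, /x/ → /xe/, /s/ → /si/.

əteheɹexeveisi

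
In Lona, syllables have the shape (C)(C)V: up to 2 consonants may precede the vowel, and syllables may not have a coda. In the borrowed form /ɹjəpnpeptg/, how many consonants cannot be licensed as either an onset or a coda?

Syllabifying with onset maximization leaves /p/, /p/, /t/, /g/ stranded (no codas are permitted; onsets may contain at most 2 consonants).

4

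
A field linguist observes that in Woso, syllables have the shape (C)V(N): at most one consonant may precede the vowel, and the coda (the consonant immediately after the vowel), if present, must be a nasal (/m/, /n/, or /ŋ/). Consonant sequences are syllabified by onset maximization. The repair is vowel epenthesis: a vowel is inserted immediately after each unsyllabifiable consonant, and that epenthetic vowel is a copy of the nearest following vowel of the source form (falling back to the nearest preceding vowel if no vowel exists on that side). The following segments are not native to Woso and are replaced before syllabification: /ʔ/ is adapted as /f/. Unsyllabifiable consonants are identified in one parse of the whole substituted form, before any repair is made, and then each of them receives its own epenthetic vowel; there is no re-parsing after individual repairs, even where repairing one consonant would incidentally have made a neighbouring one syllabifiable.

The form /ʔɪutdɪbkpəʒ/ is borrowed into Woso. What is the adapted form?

fɪutɪdɪbəkəpəʒə

Substitution: /ʔ/ → /f/, giving /fɪutdɪbkpəʒ/.
The consonants /t/, /b/, /k/, /ʒ/ cannot be parsed into a legal (C)V(N) syllable (only a nasal (/m/, /n/, or /ŋ/) is licensed in coda position; onsets are limited to one consonant).
Each unlicensed consonant becomes the onset of a new syllable: /t/ → /tɪ/, /b/ → /bə/, /k/ → /kə/, /ʒ/ → /ʒə/.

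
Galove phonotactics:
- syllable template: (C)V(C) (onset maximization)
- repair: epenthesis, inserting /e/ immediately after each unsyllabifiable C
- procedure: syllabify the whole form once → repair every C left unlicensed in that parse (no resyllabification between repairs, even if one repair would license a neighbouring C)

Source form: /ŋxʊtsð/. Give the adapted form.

Under (C)V(C), the unsyllabifiable consonants are /ŋ/, /s/, /ð/ (at most one coda consonant is licensed; onsets are limited to one consonant).
Epenthesis after each stranded consonant: /ŋ/ → /ŋe/, /s/ → /se/, /ð/ → /ðe/.

ŋexʊtseðe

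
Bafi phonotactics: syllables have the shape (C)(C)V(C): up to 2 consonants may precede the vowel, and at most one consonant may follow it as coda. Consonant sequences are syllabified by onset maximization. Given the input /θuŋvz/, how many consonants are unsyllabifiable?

Syllabifying with onset maximization leaves /v/, /z/ stranded (at most one coda consonant is licensed; onsets may contain at most 2 consonants).

2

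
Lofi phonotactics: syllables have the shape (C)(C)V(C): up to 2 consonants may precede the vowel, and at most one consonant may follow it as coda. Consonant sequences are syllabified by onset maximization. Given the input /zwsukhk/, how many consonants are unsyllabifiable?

Under (C)(C)V(C), the unsyllabifiable consonants are /z/, /h/, /k/ (at most one coda consonant is licensed; onsets may contain at most 2 consonants).

3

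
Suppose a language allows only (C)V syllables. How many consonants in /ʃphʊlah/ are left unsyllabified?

3

The consonants /ʃ/, /p/, /h/ cannot be parsed into a legal (C)V syllable (no codas are permitted; onsets are limited to one consonant).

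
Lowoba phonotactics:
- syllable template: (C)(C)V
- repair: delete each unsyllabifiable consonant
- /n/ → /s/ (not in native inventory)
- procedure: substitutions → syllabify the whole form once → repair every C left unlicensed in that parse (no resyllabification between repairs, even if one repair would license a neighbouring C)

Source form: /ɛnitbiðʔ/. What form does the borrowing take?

Substitution: /n/ → /s/, giving /ɛsitbiðʔ/.
The consonants /ð/, /ʔ/ cannot be parsed into a legal (C)(C)V syllable (no codas are permitted; onsets may contain at most 2 consonants).
Each unlicensed consonant is deleted: /ð/, /ʔ/.

ɛsitbi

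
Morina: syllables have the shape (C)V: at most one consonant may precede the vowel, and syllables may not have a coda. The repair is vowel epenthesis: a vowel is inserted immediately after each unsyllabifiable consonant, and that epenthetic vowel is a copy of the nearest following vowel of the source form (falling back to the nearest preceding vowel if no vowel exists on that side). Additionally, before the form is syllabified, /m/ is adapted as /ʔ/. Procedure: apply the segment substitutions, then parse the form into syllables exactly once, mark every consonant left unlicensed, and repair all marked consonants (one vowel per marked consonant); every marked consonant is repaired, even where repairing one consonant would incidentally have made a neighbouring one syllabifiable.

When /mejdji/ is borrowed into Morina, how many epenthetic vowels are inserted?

2

After substitution the input is /ʔejdji/.
The unsyllabifiable consonants are /j/, /d/; each receives one epenthetic vowel.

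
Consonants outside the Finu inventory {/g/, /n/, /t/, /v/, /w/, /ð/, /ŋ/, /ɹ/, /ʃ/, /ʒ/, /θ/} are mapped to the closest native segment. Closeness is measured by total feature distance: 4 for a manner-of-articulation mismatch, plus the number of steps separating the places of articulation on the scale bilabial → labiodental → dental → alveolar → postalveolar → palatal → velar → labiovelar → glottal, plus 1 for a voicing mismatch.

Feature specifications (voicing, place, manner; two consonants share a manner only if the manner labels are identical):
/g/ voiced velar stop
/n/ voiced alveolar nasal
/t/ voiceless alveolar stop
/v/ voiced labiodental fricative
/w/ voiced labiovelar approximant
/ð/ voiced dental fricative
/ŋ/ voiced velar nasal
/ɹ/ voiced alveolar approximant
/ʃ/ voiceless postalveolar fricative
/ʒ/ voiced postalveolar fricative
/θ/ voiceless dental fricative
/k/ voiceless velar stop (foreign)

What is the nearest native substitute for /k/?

g

/g/ is closest: same manner (stop), place distance 0 (velar→velar), voicing differs (+1); total 1. Next closest is /t/ at distance 3.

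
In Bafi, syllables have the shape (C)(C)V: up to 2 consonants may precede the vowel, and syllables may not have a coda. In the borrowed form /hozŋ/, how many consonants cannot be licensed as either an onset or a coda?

2

Under (C)(C)V, the unsyllabifiable consonants are /z/, /ŋ/ (no codas are permitted; onsets may contain at most 2 consonants).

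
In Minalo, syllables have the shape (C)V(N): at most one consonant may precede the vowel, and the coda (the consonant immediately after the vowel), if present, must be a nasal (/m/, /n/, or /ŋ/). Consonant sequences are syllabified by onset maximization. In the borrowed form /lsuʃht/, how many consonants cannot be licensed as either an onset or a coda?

4

Syllabifying with onset maximization leaves /l/, /ʃ/, /h/, /t/ stranded (only a nasal (/m/, /n/, or /ŋ/) is licensed in coda position; onsets are limited to one consonant).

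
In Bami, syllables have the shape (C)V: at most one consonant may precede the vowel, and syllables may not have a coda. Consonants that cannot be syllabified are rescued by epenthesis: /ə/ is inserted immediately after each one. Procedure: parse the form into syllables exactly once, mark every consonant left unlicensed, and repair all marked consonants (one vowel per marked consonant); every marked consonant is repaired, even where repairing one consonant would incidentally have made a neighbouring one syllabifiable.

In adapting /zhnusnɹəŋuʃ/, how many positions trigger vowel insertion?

5

The unsyllabifiable consonants are /z/, /h/, /s/, /n/, /ʃ/; each receives one epenthetic vowel.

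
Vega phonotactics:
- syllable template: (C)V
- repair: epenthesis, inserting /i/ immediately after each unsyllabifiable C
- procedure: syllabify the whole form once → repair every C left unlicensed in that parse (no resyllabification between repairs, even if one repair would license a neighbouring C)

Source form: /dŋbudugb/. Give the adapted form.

The consonants /d/, /ŋ/, /g/, /b/ cannot be parsed into a legal (C)V syllable (no codas are permitted; onsets are limited to one consonant).
Epenthesis after each stranded consonant: /d/ → /di/, /ŋ/ → /ŋi/, /g/ → /gi/, /b/ → /bi/.

diŋibudugibi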